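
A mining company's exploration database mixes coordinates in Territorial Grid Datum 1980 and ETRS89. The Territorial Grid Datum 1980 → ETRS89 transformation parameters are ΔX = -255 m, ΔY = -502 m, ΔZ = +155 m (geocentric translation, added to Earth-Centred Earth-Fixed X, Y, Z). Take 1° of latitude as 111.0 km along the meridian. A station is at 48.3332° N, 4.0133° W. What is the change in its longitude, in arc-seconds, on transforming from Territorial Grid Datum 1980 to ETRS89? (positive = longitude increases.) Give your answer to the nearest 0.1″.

sin φ = 0.747024, cos φ = 0.664798, sin λ = -0.069988, cos λ = 0.997548.
East component: ΔE = −sin λ·ΔX + cos λ·ΔY = −(-0.069988)(-255) + (0.997548)(-502) = -518.62 m.
1° of latitude spans 111000 m; at latitude φ, 1° of longitude spans that × cos φ = 73792.5 m, so Δλ = -518.62 / 73792.5 × 3600 = -25.301″.

Δλ = -25.3″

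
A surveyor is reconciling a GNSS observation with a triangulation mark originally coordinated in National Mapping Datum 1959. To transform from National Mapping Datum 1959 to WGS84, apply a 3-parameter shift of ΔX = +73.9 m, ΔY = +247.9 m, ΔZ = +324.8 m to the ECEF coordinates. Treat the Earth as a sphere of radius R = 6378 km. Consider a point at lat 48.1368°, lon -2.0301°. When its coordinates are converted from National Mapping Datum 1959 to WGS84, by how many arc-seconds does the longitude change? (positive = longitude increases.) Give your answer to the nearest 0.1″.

sin φ = 0.744740, cos φ = 0.667354, sin λ = -0.035425, cos λ = 0.999372.
East component: ΔE = −sin λ·ΔX + cos λ·ΔY = −(-0.035425)(73.9) + (0.999372)(247.9) = 250.36 m.
1° of latitude spans πR/180 = 111317 m; at latitude φ, 1° of longitude spans that × cos φ = 74288.0 m, so Δλ = 250.36 / 74288.0 × 3600 = 12.133″.

Δλ = 12.1″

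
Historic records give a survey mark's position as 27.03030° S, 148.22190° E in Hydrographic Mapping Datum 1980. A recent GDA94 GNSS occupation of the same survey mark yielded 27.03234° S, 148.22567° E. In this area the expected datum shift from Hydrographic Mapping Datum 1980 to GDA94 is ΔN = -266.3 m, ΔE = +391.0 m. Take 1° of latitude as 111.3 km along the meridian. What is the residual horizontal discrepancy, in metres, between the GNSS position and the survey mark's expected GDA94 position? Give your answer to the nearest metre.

43 m

Observed coordinate differences: Δφ = -0.00204°, Δλ = +0.00377°.
Converting to metres (1° lat = 111300 m, cos φ = 0.890766): observed ΔN = -227.1 m, observed ΔE = 373.8 m.
Subtracting the expected shift leaves a residual of -227.1 − (-266.3) = 39.2 m north and 373.8 − (391.0) = -17.2 m east.
Residual distance = √(39.2² + (-17.2)²) = 42.9 m.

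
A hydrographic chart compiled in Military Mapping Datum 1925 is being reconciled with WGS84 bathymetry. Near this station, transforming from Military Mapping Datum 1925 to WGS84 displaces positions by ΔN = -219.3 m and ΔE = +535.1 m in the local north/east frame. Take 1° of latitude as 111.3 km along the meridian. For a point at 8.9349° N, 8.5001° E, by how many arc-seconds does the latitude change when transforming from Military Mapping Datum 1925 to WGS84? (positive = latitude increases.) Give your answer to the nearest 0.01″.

Δφ = -7.09″

1° of latitude = 111.3 km, so Δφ = -219.3 / 111300 = -0.0019704° = -7.093″.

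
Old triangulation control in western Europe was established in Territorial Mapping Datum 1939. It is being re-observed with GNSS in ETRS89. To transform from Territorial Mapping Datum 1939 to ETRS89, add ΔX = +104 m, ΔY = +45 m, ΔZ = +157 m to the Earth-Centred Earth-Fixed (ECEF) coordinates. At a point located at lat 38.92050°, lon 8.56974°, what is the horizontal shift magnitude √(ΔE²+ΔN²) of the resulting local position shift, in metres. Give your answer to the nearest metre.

61 m

The local east axis at (φ, λ) is (−sin λ, cos λ, 0), so ΔE = −sin(8.56974°)·104 + cos(8.56974°)·45 = 29.00 m.
The local north axis is (−sin φ cos λ, −sin φ sin λ, cos φ), giving ΔN = -64.608 − 4.213 + 122.149 = 53.33 m.
Horizontal magnitude = √(ΔE² + ΔN²) = √(29.00² + 53.33²) = 60.70 m.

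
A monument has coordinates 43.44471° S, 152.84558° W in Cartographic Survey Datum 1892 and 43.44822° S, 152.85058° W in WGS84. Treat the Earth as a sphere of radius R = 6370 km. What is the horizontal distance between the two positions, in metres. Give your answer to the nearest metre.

Δφ = -43.44822° − -43.44471° = -0.00351°; Δλ = -152.85058° − -152.84558° = -0.00500°.
1° along a meridian = πR/180 = 111177 m.
ΔN = Δφ × 111177 = -390.2 m; ΔE = Δλ × 111177 × cos(-43.44471°) = -0.00500 × 111177 × 0.726038 = -403.6 m.
Distance = √(ΔE² + ΔN²) = √((-403.6)² + (-390.2)²) = 561.4 m.

561 m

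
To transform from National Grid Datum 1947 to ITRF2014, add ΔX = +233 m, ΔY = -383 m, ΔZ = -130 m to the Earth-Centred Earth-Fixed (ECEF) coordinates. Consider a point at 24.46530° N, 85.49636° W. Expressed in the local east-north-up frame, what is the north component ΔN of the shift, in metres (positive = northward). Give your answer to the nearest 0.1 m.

The local north axis is (−sin φ cos λ, −sin φ sin λ, cos φ), giving ΔN = -7.577 − 158.127 − 118.328 = -284.03 m.

ΔN = -284.0 m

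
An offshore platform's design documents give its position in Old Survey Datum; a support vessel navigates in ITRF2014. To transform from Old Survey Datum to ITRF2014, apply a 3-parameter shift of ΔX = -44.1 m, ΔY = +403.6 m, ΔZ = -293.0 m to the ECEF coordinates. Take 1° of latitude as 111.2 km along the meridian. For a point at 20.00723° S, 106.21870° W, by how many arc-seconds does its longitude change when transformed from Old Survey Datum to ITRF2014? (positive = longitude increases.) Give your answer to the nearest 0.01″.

sin φ = -0.342139, cos φ = 0.939649, sin λ = -0.960203, cos λ = -0.279305.
East component: ΔE = −sin λ·ΔX + cos λ·ΔY = −(-0.960203)(-44.1) + (-0.279305)(403.6) = -155.07 m.
1° of latitude spans 111200 m; at latitude φ, 1° of longitude spans that × cos φ = 104489.0 m, so Δλ = -155.07 / 104489.0 × 3600 = -5.343″.

Δλ = -5.34″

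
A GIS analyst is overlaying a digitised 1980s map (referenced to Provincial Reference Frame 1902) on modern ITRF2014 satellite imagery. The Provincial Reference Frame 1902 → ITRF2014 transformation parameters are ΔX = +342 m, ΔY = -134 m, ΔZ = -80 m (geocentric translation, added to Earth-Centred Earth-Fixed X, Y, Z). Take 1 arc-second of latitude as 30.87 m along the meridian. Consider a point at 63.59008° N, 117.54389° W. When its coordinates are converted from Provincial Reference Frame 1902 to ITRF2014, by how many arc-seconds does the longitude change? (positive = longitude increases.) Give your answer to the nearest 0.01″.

sin φ = 0.895635, cos φ = 0.444790, sin λ = -0.886657, cos λ = -0.462428.
East component: ΔE = −sin λ·ΔX + cos λ·ΔY = −(-0.886657)(342) + (-0.462428)(-134) = 365.20 m.
1° of latitude spans 3600 × 30.87 = 111132 m; at latitude φ, 1° of longitude spans that × cos φ = 49430.4 m, so Δλ = 365.20 / 49430.4 × 3600 = 26.598″.

Δλ = 26.60″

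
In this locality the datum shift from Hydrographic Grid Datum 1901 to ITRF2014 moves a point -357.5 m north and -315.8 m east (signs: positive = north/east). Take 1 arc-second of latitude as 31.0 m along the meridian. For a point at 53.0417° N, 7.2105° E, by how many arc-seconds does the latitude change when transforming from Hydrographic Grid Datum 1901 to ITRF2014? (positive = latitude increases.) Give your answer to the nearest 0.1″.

1″ of latitude = 31.00 m, so Δφ = -357.5 / 31.00 = -11.532″.

Δφ = -11.5″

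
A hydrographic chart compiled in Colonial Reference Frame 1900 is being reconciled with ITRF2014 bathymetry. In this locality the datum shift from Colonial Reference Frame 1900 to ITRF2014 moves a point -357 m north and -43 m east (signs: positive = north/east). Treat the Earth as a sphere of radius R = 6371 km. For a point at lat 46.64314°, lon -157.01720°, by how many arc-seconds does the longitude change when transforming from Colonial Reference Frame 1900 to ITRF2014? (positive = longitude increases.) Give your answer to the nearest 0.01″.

Δλ = -2.03″

At latitude 46.64314°, cos φ = 0.686540.
One radian of longitude at latitude φ spans R cos φ, so Δλ = ΔE / (R cos φ) = -43.0 / (6371000 × 0.686540) = -9.8309e-06 rad = -2.028″.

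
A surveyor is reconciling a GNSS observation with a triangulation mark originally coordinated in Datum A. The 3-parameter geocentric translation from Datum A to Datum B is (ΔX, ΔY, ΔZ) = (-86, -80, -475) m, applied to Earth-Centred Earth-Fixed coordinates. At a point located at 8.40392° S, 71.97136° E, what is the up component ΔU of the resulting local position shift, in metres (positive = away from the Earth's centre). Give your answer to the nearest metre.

ΔU = -32 m

The local up (radial) axis is (cos φ cos λ, cos φ sin λ, sin φ), giving ΔU = -26.331 − 75.255 + 69.422 = -32.16 m.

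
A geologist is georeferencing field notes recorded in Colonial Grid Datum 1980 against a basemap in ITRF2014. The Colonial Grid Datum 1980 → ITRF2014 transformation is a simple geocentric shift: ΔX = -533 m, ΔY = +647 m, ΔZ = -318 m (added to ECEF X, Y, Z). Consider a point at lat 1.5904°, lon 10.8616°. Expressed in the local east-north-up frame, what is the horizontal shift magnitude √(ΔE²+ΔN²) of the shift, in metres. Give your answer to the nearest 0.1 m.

The local east axis at (φ, λ) is (−sin λ, cos λ, 0), so ΔE = −sin(10.8616°)·(-533) + cos(10.8616°)·647 = 735.85 m.
The local north axis is (−sin φ cos λ, −sin φ sin λ, cos φ), giving ΔN = 14.528 − 3.384 − 317.877 = -306.73 m.
Horizontal magnitude = √(ΔE² + ΔN²) = √(735.85² + (-306.73)²) = 797.22 m.

797.2 m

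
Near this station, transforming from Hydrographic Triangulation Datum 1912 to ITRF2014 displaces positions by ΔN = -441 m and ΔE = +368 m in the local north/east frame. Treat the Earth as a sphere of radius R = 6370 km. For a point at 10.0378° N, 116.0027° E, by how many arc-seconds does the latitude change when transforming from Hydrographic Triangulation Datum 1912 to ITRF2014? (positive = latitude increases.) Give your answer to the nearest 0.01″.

On a sphere of radius R, 1 rad of latitude = R, so Δφ = ΔN / R = -441.0 / 6370000 = -6.9231e-05 rad = -14.280″.

Δφ = -14.28″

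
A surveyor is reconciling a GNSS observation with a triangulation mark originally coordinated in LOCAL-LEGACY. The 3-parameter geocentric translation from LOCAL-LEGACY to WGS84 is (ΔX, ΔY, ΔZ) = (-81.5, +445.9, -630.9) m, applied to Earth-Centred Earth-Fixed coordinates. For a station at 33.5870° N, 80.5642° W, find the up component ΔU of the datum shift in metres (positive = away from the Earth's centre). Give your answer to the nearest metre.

ΔU = -727 m

At φ = 33.5870°, λ = -80.5642°: sin φ = 0.553203, cos φ = 0.833047, sin λ = -0.986470, cos λ = 0.163942.
ΔU = cos φ cos λ·ΔX + cos φ sin λ·ΔY + sin φ·ΔZ = (0.833047)(0.163942)(-81.5) + (0.833047)(-0.986470)(445.9) + (0.553203)(-630.9) = -726.58 m.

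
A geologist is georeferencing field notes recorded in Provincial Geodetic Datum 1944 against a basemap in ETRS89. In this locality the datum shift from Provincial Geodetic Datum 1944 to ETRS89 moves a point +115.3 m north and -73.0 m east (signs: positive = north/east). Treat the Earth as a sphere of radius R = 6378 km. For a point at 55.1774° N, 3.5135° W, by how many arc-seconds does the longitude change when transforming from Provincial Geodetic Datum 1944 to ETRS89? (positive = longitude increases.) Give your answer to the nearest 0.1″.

At latitude 55.1774°, cos φ = 0.571037.
One radian of longitude at latitude φ spans R cos φ, so Δλ = ΔE / (R cos φ) = -73.0 / (6378000 × 0.571037) = -2.0044e-05 rad = -4.134″.

Δλ = -4.1″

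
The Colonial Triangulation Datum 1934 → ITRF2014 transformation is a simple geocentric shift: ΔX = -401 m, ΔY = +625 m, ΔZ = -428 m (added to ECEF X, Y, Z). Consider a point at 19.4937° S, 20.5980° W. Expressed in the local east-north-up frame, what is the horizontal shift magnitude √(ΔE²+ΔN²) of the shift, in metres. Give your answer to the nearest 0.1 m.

The local east axis at (φ, λ) is (−sin λ, cos λ, 0), so ΔE = −sin(-20.5980°)·(-401) + cos(-20.5980°)·625 = 443.97 m.
The local north axis is (−sin φ cos λ, −sin φ sin λ, cos φ), giving ΔN = -125.260 − 73.375 − 403.466 = -602.10 m.
Horizontal magnitude = √(ΔE² + ΔN²) = √(443.97² + (-602.10)²) = 748.09 m.

748.1 m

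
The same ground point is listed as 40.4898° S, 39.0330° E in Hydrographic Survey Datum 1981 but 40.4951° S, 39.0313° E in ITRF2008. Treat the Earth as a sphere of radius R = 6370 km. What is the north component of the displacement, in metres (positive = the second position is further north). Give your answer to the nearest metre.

Δφ = -40.4951° − -40.4898° = -0.0053°; Δλ = 39.0313° − 39.0330° = -0.0017°.
1° along a meridian = πR/180 = 111177 m.
ΔN = Δφ × 111177 = -589.2 m; ΔE = Δλ × 111177 × cos(-40.4898°) = -0.0017 × 111177 × 0.760522 = -143.7 m.

ΔN = -589 m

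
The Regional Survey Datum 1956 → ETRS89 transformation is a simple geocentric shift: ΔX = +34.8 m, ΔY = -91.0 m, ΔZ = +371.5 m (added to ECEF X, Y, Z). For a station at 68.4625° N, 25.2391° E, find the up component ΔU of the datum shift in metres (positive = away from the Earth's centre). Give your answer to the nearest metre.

ΔU = 343 m

At φ = 68.4625°, λ = 25.2391°: sin φ = 0.930177, cos φ = 0.367110, sin λ = 0.426397, cos λ = 0.904536.
ΔU = cos φ cos λ·ΔX + cos φ sin λ·ΔY + sin φ·ΔZ = (0.367110)(0.904536)(34.8) + (0.367110)(0.426397)(-91.0) + (0.930177)(371.5) = 342.87 m.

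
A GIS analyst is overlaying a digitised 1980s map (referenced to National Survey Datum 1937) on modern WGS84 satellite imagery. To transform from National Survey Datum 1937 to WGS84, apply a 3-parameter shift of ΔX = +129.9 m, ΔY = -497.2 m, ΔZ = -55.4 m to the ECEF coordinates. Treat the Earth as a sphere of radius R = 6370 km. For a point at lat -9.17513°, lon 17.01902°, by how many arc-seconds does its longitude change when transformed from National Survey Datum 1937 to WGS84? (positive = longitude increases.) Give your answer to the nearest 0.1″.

Δλ = -16.8″

sin φ = -0.159453, cos φ = 0.987206, sin λ = 0.292689, cos λ = 0.956208.
East component: ΔE = −sin λ·ΔX + cos λ·ΔY = −(0.292689)(129.9) + (0.956208)(-497.2) = -513.45 m.
1° of latitude spans πR/180 = 111177 m; at latitude φ, 1° of longitude spans that × cos φ = 109755.0 m, so Δλ = -513.45 / 109755.0 × 3600 = -16.841″.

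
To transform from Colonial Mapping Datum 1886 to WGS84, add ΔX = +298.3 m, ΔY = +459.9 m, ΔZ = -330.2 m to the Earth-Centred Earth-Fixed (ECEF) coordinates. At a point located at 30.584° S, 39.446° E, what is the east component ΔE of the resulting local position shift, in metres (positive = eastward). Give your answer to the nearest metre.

At φ = -30.584°, λ = 39.446°: sin φ = -0.508801, cos φ = 0.860884, sin λ = 0.635351, cos λ = 0.772224.
ΔE = −sin λ·ΔX + cos λ·ΔY = −(0.635351)·(298.3) + (0.772224)·(459.9) = 165.62 m.

ΔE = 166 m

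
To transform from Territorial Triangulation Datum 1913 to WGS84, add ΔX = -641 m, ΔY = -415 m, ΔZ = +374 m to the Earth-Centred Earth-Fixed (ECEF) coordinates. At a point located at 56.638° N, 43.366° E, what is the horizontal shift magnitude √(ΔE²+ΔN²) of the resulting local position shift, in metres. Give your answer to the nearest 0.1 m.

At φ = 56.638°, λ = 43.366°: sin φ = 0.835213, cos φ = 0.549927, sin λ = 0.686656, cos λ = 0.726982.
ΔE = −sin λ·ΔX + cos λ·ΔY = −(0.686656)·(-641) + (0.726982)·(-415) = 138.45 m.
ΔN = −sin φ cos λ·ΔX − sin φ sin λ·ΔY + cos φ·ΔZ = −(0.835213)(0.726982)(-641) − (0.835213)(0.686656)(-415) + (0.549927)(374) = 832.88 m.
Horizontal magnitude = √(ΔE² + ΔN²) = √(138.45² + 832.88²) = 844.31 m.

844.3 m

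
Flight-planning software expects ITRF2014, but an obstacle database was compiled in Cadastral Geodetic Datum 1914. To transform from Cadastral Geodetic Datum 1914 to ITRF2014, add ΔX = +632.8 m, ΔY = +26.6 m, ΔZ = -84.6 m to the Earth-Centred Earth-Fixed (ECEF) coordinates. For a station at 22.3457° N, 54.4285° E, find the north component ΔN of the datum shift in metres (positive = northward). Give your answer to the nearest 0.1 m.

ΔN = -226.4 m

The local north axis is (−sin φ cos λ, −sin φ sin λ, cos φ), giving ΔN = -139.954 − 8.226 − 78.247 = -226.43 m.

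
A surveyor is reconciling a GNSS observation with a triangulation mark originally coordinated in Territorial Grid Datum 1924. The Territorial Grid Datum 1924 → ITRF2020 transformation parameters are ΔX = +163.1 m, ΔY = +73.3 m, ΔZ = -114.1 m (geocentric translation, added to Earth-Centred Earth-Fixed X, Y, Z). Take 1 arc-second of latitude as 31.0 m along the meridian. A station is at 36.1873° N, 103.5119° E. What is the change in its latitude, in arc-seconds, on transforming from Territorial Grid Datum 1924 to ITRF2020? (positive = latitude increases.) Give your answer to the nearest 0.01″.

sin φ = 0.590427, cos φ = 0.807091, sin λ = 0.972321, cos λ = -0.233647.
North component: ΔN = −sin φ cos λ·ΔX − sin φ sin λ·ΔY + cos φ·ΔZ = −(0.590427)(-0.233647)(163.1) − (0.590427)(0.972321)(73.3) + (0.807091)(-114.1) = -111.67 m.
1° of latitude spans 3600 × 31.00 = 111600 m, so Δφ = -111.67 / 111600 × 3600 = -3.602″.

Δφ = -3.60″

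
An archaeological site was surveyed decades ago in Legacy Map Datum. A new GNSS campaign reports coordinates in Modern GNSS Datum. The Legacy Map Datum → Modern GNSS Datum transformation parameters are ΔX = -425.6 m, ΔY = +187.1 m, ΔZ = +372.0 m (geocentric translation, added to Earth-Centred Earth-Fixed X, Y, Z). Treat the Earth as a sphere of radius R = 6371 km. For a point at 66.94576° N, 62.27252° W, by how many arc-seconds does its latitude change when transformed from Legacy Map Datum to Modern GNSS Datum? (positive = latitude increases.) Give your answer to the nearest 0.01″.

Δφ = 15.55″

sin φ = 0.920135, cos φ = 0.391602, sin λ = -0.885171, cos λ = 0.465267.
North component: ΔN = −sin φ cos λ·ΔX − sin φ sin λ·ΔY + cos φ·ΔZ = −(0.920135)(0.465267)(-425.6) − (0.920135)(-0.885171)(187.1) + (0.391602)(372.0) = 480.27 m.
1° of latitude spans πR/180 = 111195 m, so Δφ = 480.27 / 111195 × 3600 = 15.549″.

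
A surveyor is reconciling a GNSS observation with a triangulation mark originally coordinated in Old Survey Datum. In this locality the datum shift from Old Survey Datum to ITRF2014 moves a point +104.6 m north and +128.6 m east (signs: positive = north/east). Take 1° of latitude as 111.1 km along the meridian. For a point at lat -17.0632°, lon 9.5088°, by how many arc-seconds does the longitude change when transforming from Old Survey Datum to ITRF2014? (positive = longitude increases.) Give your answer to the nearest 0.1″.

Δλ = 4.4″

At latitude -17.0632°, cos φ = 0.955982.
1° of longitude at this latitude = 111.1 × cos φ = 106.21 km, so Δλ = 128.6 / 106209.6 = 0.0012108° = 4.359″.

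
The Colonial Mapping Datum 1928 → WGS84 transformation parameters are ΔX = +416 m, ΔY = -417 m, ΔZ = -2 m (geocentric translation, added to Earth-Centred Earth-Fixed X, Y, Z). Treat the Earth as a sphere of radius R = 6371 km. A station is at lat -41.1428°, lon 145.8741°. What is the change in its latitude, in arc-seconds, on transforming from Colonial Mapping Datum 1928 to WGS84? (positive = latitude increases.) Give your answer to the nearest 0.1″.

Δφ = -12.4″

sin φ = -0.657938, cos φ = 0.753072, sin λ = 0.561013, cos λ = -0.827807.
North component: ΔN = −sin φ cos λ·ΔX − sin φ sin λ·ΔY + cos φ·ΔZ = −(-0.657938)(-0.827807)(416) − (-0.657938)(0.561013)(-417) + (0.753072)(-2) = -382.00 m.
1° of latitude spans πR/180 = 111195 m, so Δφ = -382.00 / 111195 × 3600 = -12.367″.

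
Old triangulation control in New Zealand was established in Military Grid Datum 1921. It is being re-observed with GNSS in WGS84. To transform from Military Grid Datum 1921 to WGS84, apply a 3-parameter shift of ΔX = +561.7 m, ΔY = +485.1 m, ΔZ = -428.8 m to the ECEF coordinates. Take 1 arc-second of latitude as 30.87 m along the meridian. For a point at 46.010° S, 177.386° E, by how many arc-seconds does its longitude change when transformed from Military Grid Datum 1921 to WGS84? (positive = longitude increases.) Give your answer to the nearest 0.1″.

Δλ = -23.8″

sin φ = -0.719461, cos φ = 0.694533, sin λ = 0.045607, cos λ = -0.998959.
East component: ΔE = −sin λ·ΔX + cos λ·ΔY = −(0.045607)(561.7) + (-0.998959)(485.1) = -510.21 m.
1° of latitude spans 3600 × 30.87 = 111132 m; at latitude φ, 1° of longitude spans that × cos φ = 77184.8 m, so Δλ = -510.21 / 77184.8 × 3600 = -23.797″.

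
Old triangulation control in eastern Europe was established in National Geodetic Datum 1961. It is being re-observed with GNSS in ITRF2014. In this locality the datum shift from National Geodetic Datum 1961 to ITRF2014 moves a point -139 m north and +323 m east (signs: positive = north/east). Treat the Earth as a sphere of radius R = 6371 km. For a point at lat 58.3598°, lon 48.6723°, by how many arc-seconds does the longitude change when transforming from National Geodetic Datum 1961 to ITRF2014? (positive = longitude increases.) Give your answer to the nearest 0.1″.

Δλ = 19.9″

At latitude 58.3598°, cos φ = 0.524583.
One radian of longitude at latitude φ spans R cos φ, so Δλ = ΔE / (R cos φ) = 323.0 / (6371000 × 0.524583) = 9.6645e-05 rad = 19.935″.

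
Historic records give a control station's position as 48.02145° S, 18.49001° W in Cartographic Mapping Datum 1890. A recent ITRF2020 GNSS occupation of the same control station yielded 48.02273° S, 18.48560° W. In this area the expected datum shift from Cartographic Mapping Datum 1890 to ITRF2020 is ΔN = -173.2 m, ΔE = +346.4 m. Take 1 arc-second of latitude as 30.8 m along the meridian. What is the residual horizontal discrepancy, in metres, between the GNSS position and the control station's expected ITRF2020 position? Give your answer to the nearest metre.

37 m

Observed coordinate differences: Δφ = -0.00128°, Δλ = +0.00441°.
Converting to metres (1° lat = 110880 m, cos φ = 0.668852): observed ΔN = -141.9 m, observed ΔE = 327.1 m.
Subtracting the expected shift leaves a residual of -141.9 − (-173.2) = 31.3 m north and 327.1 − (346.4) = -19.3 m east.
Residual distance = √(31.3² + (-19.3)²) = 36.8 m.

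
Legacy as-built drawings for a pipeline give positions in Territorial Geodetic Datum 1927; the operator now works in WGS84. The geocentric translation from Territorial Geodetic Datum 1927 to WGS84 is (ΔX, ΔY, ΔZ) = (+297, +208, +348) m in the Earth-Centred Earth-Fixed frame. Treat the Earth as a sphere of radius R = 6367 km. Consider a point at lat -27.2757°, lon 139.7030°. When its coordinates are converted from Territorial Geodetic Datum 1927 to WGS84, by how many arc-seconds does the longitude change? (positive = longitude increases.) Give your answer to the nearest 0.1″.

Δλ = -12.8″

sin φ = -0.458273, cos φ = 0.888812, sin λ = 0.646750, cos λ = -0.762702.
East component: ΔE = −sin λ·ΔX + cos λ·ΔY = −(0.646750)(297) + (-0.762702)(208) = -350.73 m.
1° of latitude spans πR/180 = 111125 m; at latitude φ, 1° of longitude spans that × cos φ = 98769.3 m, so Δλ = -350.73 / 98769.3 × 3600 = -12.783″.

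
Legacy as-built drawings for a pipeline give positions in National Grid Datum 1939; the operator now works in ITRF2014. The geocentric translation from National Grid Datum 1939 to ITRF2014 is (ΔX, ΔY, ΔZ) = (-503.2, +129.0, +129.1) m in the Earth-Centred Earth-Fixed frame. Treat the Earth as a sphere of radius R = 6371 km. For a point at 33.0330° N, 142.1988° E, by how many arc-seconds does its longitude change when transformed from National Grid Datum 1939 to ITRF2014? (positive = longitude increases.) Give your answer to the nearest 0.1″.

Δλ = 8.0″

sin φ = 0.545122, cos φ = 0.838357, sin λ = 0.612924, cos λ = -0.790142.
East component: ΔE = −sin λ·ΔX + cos λ·ΔY = −(0.612924)(-503.2) + (-0.790142)(129.0) = 206.49 m.
1° of latitude spans πR/180 = 111195 m; at latitude φ, 1° of longitude spans that × cos φ = 93221.0 m, so Δλ = 206.49 / 93221.0 × 3600 = 7.974″.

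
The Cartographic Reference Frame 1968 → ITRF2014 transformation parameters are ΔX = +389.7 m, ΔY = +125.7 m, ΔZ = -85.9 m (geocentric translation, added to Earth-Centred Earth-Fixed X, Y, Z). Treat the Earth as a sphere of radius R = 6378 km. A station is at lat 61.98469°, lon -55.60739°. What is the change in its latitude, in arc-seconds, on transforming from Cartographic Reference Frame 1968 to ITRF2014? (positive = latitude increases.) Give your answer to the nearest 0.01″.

Δφ = -4.63″

sin φ = 0.882822, cos φ = 0.469707, sin λ = -0.825186, cos λ = 0.564861.
North component: ΔN = −sin φ cos λ·ΔX − sin φ sin λ·ΔY + cos φ·ΔZ = −(0.882822)(0.564861)(389.7) − (0.882822)(-0.825186)(125.7) + (0.469707)(-85.9) = -143.11 m.
1° of latitude spans πR/180 = 111317 m, so Δφ = -143.11 / 111317 × 3600 = -4.628″.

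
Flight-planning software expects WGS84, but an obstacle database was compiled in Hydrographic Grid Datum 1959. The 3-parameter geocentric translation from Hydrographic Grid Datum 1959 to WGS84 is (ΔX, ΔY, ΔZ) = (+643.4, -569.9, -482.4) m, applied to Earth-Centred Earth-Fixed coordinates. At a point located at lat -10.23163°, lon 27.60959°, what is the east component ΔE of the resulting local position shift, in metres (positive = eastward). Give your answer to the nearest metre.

At φ = -10.23163°, λ = 27.60959°: sin φ = -0.177628, cos φ = 0.984098, sin λ = 0.463444, cos λ = 0.886126.
ΔE = −sin λ·ΔX + cos λ·ΔY = −(0.463444)·(643.4) + (0.886126)·(-569.9) = -803.18 m.

ΔE = -803 m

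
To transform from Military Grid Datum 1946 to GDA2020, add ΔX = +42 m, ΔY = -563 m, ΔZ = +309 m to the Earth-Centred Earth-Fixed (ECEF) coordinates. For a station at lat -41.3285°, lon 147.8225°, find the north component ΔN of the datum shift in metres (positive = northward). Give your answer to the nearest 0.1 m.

ΔN = 10.6 m

The local north axis is (−sin φ cos λ, −sin φ sin λ, cos φ), giving ΔN = -23.476 − 197.995 + 232.039 = 10.57 m.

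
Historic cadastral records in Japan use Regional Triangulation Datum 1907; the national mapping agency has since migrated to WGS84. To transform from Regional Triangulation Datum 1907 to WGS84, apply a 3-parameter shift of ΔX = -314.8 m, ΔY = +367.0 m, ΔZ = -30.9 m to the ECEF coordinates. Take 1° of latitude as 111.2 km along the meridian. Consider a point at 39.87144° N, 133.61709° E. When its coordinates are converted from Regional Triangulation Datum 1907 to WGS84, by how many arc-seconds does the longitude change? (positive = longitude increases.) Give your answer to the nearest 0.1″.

sin φ = 0.641067, cos φ = 0.767485, sin λ = 0.723966, cos λ = -0.689836.
East component: ΔE = −sin λ·ΔX + cos λ·ΔY = −(0.723966)(-314.8) + (-0.689836)(367.0) = -25.27 m.
1° of latitude spans 111200 m; at latitude φ, 1° of longitude spans that × cos φ = 85344.3 m, so Δλ = -25.27 / 85344.3 × 3600 = -1.066″.

Δλ = -1.1″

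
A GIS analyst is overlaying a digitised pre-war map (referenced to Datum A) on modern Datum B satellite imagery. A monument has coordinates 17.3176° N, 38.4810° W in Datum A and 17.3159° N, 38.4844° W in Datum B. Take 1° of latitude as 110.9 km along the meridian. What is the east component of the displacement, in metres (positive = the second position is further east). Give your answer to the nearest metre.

ΔE = -360 m

Δφ = 17.3159° − 17.3176° = -0.0017°; Δλ = -38.4844° − -38.4810° = -0.0034°.
ΔN = Δφ × 110900 = -188.5 m; ΔE = Δλ × 110900 × cos(17.3176°) = -0.0034 × 110900 × 0.954669 = -360.0 m.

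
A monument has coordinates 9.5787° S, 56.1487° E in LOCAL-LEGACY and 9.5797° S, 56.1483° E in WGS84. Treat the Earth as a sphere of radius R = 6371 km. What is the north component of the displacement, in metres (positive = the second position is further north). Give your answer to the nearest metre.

Δφ = -9.5797° − -9.5787° = -0.0010°; Δλ = 56.1483° − 56.1487° = -0.0004°.
1° along a meridian = πR/180 = 111195 m.
ΔN = Δφ × 111195 = -111.2 m; ΔE = Δλ × 111195 × cos(-9.5787°) = -0.0004 × 111195 × 0.986058 = -43.9 m.

ΔN = -111 m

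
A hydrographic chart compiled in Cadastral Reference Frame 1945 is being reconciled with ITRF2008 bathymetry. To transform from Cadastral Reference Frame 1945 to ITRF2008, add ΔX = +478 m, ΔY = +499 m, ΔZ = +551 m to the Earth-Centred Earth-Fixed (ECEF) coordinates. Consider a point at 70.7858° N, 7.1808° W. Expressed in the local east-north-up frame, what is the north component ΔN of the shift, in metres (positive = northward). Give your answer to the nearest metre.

ΔN = -208 m

At φ = 70.7858°, λ = -7.1808°: sin φ = 0.944295, cos φ = 0.329101, sin λ = -0.125001, cos λ = 0.992157.
ΔN = −sin φ cos λ·ΔX − sin φ sin λ·ΔY + cos φ·ΔZ = −(0.944295)(0.992157)(478) − (0.944295)(-0.125001)(499) + (0.329101)(551) = -207.60 m.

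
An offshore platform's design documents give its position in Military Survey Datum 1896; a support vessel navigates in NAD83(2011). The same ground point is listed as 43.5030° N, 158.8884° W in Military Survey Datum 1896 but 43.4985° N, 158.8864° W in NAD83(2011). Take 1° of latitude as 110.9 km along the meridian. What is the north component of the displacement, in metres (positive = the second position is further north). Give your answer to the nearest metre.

Δφ = 43.4985° − 43.5030° = -0.0045°; Δλ = -158.8864° − -158.8884° = +0.0020°.
ΔN = Δφ × 110900 = -499.1 m; ΔE = Δλ × 110900 × cos(43.5030°) = +0.0020 × 110900 × 0.725338 = 160.9 m.

ΔN = -499 m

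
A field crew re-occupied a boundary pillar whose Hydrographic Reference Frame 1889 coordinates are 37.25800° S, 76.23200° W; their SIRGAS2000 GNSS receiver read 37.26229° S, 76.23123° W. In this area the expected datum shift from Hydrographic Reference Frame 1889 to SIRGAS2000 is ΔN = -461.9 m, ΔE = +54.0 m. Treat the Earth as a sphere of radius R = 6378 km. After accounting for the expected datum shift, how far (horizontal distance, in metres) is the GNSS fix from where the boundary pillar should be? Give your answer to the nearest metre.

Observed coordinate differences: Δφ = -0.00429°, Δλ = +0.00077°.
Converting to metres (1° lat = 111317 m, cos φ = 0.795917): observed ΔN = -477.6 m, observed ΔE = 68.2 m.
Subtracting the expected shift leaves a residual of -477.6 − (-461.9) = -15.7 m north and 68.2 − (54.0) = 14.2 m east.
Residual distance = √((-15.7)² + 14.2²) = 21.1 m.

21 m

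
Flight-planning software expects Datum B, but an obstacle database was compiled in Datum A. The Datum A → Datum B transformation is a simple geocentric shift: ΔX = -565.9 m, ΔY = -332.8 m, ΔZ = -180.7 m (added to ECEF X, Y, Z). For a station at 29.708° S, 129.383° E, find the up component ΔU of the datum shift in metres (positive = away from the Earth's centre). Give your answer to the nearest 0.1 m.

At φ = -29.708°, λ = 129.383°: sin φ = -0.495580, cos φ = 0.868562, sin λ = 0.772922, cos λ = -0.634501.
ΔU = cos φ cos λ·ΔX + cos φ sin λ·ΔY + sin φ·ΔZ = (0.868562)(-0.634501)(-565.9) + (0.868562)(0.772922)(-332.8) + (-0.495580)(-180.7) = 178.00 m.

ΔU = 178.0 m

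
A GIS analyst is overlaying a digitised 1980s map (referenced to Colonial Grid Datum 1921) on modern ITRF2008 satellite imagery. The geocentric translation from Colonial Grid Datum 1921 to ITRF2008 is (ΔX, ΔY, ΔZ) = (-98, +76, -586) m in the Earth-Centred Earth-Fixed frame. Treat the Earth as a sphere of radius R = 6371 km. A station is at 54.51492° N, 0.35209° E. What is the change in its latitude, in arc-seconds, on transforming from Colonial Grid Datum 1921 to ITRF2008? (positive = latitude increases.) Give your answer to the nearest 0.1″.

Δφ = -8.4″

sin φ = 0.814267, cos φ = 0.580491, sin λ = 0.006145, cos λ = 0.999981.
North component: ΔN = −sin φ cos λ·ΔX − sin φ sin λ·ΔY + cos φ·ΔZ = −(0.814267)(0.999981)(-98) − (0.814267)(0.006145)(76) + (0.580491)(-586) = -260.75 m.
1° of latitude spans πR/180 = 111195 m, so Δφ = -260.75 / 111195 × 3600 = -8.442″.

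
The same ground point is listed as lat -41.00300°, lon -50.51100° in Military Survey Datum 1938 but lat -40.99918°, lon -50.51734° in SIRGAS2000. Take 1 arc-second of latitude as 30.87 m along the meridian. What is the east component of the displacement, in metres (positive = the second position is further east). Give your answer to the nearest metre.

ΔE = -532 m

Δφ = -40.99918° − -41.00300° = +0.00382°; Δλ = -50.51734° − -50.51100° = -0.00634°.
1° of latitude = 3600 × 30.87 = 111132 m.
ΔN = Δφ × 111132 = 424.5 m; ΔE = Δλ × 111132 × cos(-41.00300°) = -0.00634 × 111132 × 0.754675 = -531.7 m.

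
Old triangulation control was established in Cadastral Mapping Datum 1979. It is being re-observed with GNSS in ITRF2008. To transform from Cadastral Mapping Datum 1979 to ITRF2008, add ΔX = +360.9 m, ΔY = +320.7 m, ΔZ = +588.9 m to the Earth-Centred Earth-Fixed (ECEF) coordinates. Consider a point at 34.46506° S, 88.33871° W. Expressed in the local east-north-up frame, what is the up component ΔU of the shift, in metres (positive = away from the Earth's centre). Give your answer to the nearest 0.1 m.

ΔU = -588.9 m

At φ = -34.46506°, λ = -88.33871°: sin φ = -0.565904, cos φ = 0.824471, sin λ = -0.999580, cos λ = 0.028991.
ΔU = cos φ cos λ·ΔX + cos φ sin λ·ΔY + sin φ·ΔZ = (0.824471)(0.028991)(360.9) + (0.824471)(-0.999580)(320.7) + (-0.565904)(588.9) = -588.93 m.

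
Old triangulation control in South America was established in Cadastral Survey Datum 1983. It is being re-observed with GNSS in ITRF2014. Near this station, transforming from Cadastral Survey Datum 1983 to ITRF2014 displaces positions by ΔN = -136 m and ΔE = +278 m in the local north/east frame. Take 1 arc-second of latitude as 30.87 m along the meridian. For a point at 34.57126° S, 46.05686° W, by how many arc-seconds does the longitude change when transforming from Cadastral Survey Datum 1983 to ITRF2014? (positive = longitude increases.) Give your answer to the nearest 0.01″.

Δλ = 10.94″

At latitude -34.57126°, cos φ = 0.823421.
1″ of longitude at this latitude = 30.87 × cos φ = 25.4190 m, so Δλ = 278.0 / 25.4190 = 10.937″.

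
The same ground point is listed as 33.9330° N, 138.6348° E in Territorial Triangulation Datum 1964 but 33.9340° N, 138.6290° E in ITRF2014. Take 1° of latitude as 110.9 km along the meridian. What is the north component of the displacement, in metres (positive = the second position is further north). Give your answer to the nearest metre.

ΔN = 111 m

Δφ = 33.9340° − 33.9330° = +0.0010°; Δλ = 138.6290° − 138.6348° = -0.0058°.
ΔN = Δφ × 110900 = 110.9 m; ΔE = Δλ × 110900 × cos(33.9330°) = -0.0058 × 110900 × 0.829691 = -533.7 m.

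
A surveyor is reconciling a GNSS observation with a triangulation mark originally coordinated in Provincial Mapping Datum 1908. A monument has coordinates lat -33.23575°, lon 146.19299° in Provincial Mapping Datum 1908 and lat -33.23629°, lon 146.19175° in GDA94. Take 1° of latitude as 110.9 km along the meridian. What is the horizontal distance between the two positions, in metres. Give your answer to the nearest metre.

130 m

Δφ = -33.23629° − -33.23575° = -0.00054°; Δλ = 146.19175° − 146.19299° = -0.00124°.
ΔN = Δφ × 110900 = -59.9 m; ΔE = Δλ × 110900 × cos(-33.23575°) = -0.00124 × 110900 × 0.836422 = -115.0 m.
Distance = √(ΔE² + ΔN²) = √((-115.0)² + (-59.9)²) = 129.7 m.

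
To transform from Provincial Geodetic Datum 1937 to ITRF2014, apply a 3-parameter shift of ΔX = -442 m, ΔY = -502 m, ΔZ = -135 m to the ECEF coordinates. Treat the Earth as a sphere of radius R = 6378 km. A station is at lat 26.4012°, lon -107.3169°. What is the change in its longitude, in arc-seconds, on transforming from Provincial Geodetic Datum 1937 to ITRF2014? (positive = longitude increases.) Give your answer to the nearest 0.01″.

Δλ = -9.84″

sin φ = 0.444654, cos φ = 0.895702, sin λ = -0.954673, cos λ = -0.297656.
East component: ΔE = −sin λ·ΔX + cos λ·ΔY = −(-0.954673)(-442) + (-0.297656)(-502) = -272.54 m.
1° of latitude spans πR/180 = 111317 m; at latitude φ, 1° of longitude spans that × cos φ = 99707.0 m, so Δλ = -272.54 / 99707.0 × 3600 = -9.840″.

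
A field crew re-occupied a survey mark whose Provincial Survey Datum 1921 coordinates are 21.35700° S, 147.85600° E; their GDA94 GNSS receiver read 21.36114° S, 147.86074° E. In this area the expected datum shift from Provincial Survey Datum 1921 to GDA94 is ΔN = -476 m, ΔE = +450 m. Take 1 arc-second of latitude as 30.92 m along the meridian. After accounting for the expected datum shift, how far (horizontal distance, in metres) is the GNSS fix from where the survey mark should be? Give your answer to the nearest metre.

Observed coordinate differences: Δφ = -0.00414°, Δλ = +0.00474°.
Converting to metres (1° lat = 111312 m, cos φ = 0.931329): observed ΔN = -460.8 m, observed ΔE = 491.4 m.
Subtracting the expected shift leaves a residual of -460.8 − (-476) = 15.2 m north and 491.4 − (450) = 41.4 m east.
Residual distance = √(15.2² + 41.4²) = 44.1 m.

44 m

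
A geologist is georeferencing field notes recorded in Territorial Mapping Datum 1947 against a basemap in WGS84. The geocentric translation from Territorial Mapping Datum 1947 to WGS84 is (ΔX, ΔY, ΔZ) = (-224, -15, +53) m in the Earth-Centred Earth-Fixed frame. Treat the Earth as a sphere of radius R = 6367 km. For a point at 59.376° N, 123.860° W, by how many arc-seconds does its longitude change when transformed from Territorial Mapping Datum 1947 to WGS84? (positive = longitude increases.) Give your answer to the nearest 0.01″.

sin φ = 0.860529, cos φ = 0.509402, sin λ = -0.830401, cos λ = -0.557166.
East component: ΔE = −sin λ·ΔX + cos λ·ΔY = −(-0.830401)(-224) + (-0.557166)(-15) = -177.65 m.
1° of latitude spans πR/180 = 111125 m; at latitude φ, 1° of longitude spans that × cos φ = 56607.3 m, so Δλ = -177.65 / 56607.3 × 3600 = -11.298″.

Δλ = -11.30″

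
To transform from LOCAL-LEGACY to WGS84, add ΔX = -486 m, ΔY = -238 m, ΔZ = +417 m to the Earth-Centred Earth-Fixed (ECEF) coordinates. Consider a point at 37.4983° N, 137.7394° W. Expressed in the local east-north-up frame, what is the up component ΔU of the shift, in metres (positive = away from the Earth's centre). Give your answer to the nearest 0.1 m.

ΔU = 666.2 m

At φ = 37.4983°, λ = -137.7394°: sin φ = 0.608738, cos φ = 0.793371, sin λ = -0.672504, cos λ = -0.740094.
ΔU = cos φ cos λ·ΔX + cos φ sin λ·ΔY + sin φ·ΔZ = (0.793371)(-0.740094)(-486) + (0.793371)(-0.672504)(-238) + (0.608738)(417) = 666.19 m.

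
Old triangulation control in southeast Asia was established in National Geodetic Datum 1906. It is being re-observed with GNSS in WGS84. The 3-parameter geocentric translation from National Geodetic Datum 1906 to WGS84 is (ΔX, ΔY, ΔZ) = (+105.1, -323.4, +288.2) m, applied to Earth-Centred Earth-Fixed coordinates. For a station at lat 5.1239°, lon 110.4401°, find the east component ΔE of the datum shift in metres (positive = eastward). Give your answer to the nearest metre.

ΔE = 14 m

The local east axis at (φ, λ) is (−sin λ, cos λ, 0), so ΔE = −sin(110.4401°)·105.1 + cos(110.4401°)·(-323.4) = 14.46 m.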